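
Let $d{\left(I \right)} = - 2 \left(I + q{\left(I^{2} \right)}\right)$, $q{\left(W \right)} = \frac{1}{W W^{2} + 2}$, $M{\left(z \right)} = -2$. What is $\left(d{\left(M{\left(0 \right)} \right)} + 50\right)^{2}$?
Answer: $\frac{3171961}{1089} \approx 2912.7$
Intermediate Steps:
$q{\left(W \right)} = \frac{1}{2 + W^{3}}$ ($q{\left(W \right)} = \frac{1}{W^{3} + 2} = \frac{1}{2 + W^{3}}$)
$d{\left(I \right)} = - 2 I - \frac{2}{2 + I^{6}}$ ($d{\left(I \right)} = - 2 \left(I + \frac{1}{2 + \left(I^{2}\right)^{3}}\right) = - 2 \left(I + \frac{1}{2 + I^{6}}\right) = - 2 I - \frac{2}{2 + I^{6}}$)
$\left(d{\left(M{\left(0 \right)} \right)} + 50\right)^{2} = \left(\frac{2 \left(-1 - - 2 \left(2 + \left(-2\right)^{6}\right)\right)}{2 + \left(-2\right)^{6}} + 50\right)^{2} = \left(\frac{2 \left(-1 - - 2 \left(2 + 64\right)\right)}{2 + 64} + 50\right)^{2} = \left(\frac{2 \left(-1 - \left(-2\right) 66\right)}{66} + 50\right)^{2} = \left(2 \cdot \frac{1}{66} \left(-1 + 132\right) + 50\right)^{2} = \left(2 \cdot \frac{1}{66} \cdot 131 + 50\right)^{2} = \left(\frac{131}{33} + 50\right)^{2} = \left(\frac{1781}{33}\right)^{2} = \frac{3171961}{1089}$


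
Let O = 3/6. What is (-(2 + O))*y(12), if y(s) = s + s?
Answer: -60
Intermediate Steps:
O = ½ (O = 3*(⅙) = ½ ≈ 0.50000)
y(s) = 2*s
(-(2 + O))*y(12) = (-(2 + ½))*(2*12) = -1*5/2*24 = -5/2*24 = -60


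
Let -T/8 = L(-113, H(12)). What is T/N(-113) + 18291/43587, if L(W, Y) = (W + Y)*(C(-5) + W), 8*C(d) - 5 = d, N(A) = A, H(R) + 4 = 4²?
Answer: 11745529/14529 ≈ 808.42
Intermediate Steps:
H(R) = 12 (H(R) = -4 + 4² = -4 + 16 = 12)
C(d) = 5/8 + d/8
L(W, Y) = W*(W + Y) (L(W, Y) = (W + Y)*((5/8 + (⅛)*(-5)) + W) = (W + Y)*((5/8 - 5/8) + W) = (W + Y)*(0 + W) = (W + Y)*W = W*(W + Y))
T = -91304 (T = -(-904)*(-113 + 12) = -(-904)*(-101) = -8*11413 = -91304)
T/N(-113) + 18291/43587 = -91304/(-113) + 18291/43587 = -91304*(-1/113) + 18291*(1/43587) = 808 + 6097/14529 = 11745529/14529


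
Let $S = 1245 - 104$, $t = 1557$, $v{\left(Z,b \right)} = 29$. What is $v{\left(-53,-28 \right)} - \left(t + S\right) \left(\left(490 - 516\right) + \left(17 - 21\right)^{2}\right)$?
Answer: $27009$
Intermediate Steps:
$S = 1141$ ($S = 1245 - 104 = 1141$)
$v{\left(-53,-28 \right)} - \left(t + S\right) \left(\left(490 - 516\right) + \left(17 - 21\right)^{2}\right) = 29 - \left(1557 + 1141\right) \left(\left(490 - 516\right) + \left(17 - 21\right)^{2}\right) = 29 - 2698 \left(-26 + \left(-4\right)^{2}\right) = 29 - 2698 \left(-26 + 16\right) = 29 - 2698 \left(-10\right) = 29 - -26980 = 29 + 26980 = 27009$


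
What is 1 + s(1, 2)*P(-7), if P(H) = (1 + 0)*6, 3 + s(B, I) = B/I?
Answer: -14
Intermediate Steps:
s(B, I) = -3 + B/I
P(H) = 6 (P(H) = 1*6 = 6)
1 + s(1, 2)*P(-7) = 1 + (-3 + 1/2)*6 = 1 + (-3 + 1*(½))*6 = 1 + (-3 + ½)*6 = 1 - 5/2*6 = 1 - 15 = -14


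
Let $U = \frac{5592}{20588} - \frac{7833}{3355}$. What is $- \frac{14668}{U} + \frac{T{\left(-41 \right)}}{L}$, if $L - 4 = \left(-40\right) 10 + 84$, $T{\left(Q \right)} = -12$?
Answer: $\frac{6585568803241}{926280186} \approx 7109.7$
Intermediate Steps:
$U = - \frac{35626161}{17268185}$ ($U = 5592 \cdot \frac{1}{20588} - \frac{7833}{3355} = \frac{1398}{5147} - \frac{7833}{3355} = - \frac{35626161}{17268185} \approx -2.0631$)
$L = -312$ ($L = 4 + \left(\left(-40\right) 10 + 84\right) = 4 + \left(-400 + 84\right) = 4 - 316 = -312$)
$- \frac{14668}{U} + \frac{T{\left(-41 \right)}}{L} = - \frac{14668}{- \frac{35626161}{17268185}} - \frac{12}{-312} = \left(-14668\right) \left(- \frac{17268185}{35626161}\right) - - \frac{1}{26} = \frac{253289737580}{35626161} + \frac{1}{26} = \frac{6585568803241}{926280186}$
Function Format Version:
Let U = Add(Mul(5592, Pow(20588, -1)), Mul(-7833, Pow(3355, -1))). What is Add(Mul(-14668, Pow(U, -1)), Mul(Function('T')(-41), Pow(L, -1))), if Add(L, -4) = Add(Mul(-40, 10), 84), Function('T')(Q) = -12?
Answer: Rational(6585568803241, 926280186) ≈ 7109.7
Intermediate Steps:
U = Rational(-35626161, 17268185) (U = Add(Mul(5592, Rational(1, 20588)), Mul(-7833, Rational(1, 3355))) = Add(Rational(1398, 5147), Rational(-7833, 3355)) = Rational(-35626161, 17268185) ≈ -2.0631)
L = -312 (L = Add(4, Add(Mul(-40, 10), 84)) = Add(4, Add(-400, 84)) = Add(4, -316) = -312)
Add(Mul(-14668, Pow(U, -1)), Mul(Function('T')(-41), Pow(L, -1))) = Add(Mul(-14668, Pow(Rational(-35626161, 17268185), -1)), Mul(-12, Pow(-312, -1))) = Add(Mul(-14668, Rational(-17268185, 35626161)), Mul(-12, Rational(-1, 312))) = Add(Rational(253289737580, 35626161), Rational(1, 26)) = Rational(6585568803241, 926280186)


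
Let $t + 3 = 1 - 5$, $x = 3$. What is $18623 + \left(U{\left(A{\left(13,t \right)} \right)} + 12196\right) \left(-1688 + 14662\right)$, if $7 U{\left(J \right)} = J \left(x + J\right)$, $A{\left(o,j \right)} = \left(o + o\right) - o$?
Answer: $\frac{1110445281}{7} \approx 1.5864 \cdot 10^{8}$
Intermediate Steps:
$t = -7$ ($t = -3 + \left(1 - 5\right) = -3 - 4 = -7$)
$A{\left(o,j \right)} = o$ ($A{\left(o,j \right)} = 2 o - o = o$)
$U{\left(J \right)} = \frac{J \left(3 + J\right)}{7}$
$18623 + \left(U{\left(A{\left(13,t \right)} \right)} + 12196\right) \left(-1688 + 14662\right) = 18623 + \left(\frac{1}{7} \cdot 13 \left(3 + 13\right) + 12196\right) \left(-1688 + 14662\right) = 18623 + \left(\frac{1}{7} \cdot 13 \cdot 16 + 12196\right) 12974 = 18623 + \left(\frac{208}{7} + 12196\right) 12974 = 18623 + \frac{85580}{7} \cdot 12974 = 18623 + \frac{1110314920}{7} = \frac{1110445281}{7}$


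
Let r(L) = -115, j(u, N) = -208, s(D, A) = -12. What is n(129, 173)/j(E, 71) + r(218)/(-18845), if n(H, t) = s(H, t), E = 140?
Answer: 12503/195988 ≈ 0.063795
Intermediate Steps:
n(H, t) = -12
n(129, 173)/j(E, 71) + r(218)/(-18845) = -12/(-208) - 115/(-18845) = -12*(-1/208) - 115*(-1/18845) = 3/52 + 23/3769 = 12503/195988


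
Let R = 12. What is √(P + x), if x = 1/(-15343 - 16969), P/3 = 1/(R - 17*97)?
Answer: I*√1303498400078/26447372 ≈ 0.043169*I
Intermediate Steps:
P = -3/1637 (P = 3/(12 - 17*97) = 3/(12 - 1649) = 3/(-1637) = 3*(-1/1637) = -3/1637 ≈ -0.0018326)
x = -1/32312 (x = 1/(-32312) = -1/32312 ≈ -3.0948e-5)
√(P + x) = √(-3/1637 - 1/32312) = √(-98573/52894744) = I*√1303498400078/26447372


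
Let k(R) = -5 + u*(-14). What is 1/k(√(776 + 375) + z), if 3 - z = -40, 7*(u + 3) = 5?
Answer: 1/27 ≈ 0.037037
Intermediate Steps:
u = -16/7 (u = -3 + (⅐)*5 = -3 + 5/7 = -16/7 ≈ -2.2857)
z = 43 (z = 3 - 1*(-40) = 3 + 40 = 43)
k(R) = 27 (k(R) = -5 - 16/7*(-14) = -5 + 32 = 27)
1/k(√(776 + 375) + z) = 1/27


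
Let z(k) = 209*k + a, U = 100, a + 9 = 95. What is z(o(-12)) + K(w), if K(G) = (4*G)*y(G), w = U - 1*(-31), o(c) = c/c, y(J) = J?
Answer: 68939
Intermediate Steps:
a = 86 (a = -9 + 95 = 86)
o(c) = 1
w = 131 (w = 100 - 1*(-31) = 100 + 31 = 131)
K(G) = 4*G**2 (K(G) = (4*G)*G = 4*G**2)
z(k) = 86 + 209*k (z(k) = 209*k + 86 = 86 + 209*k)
z(o(-12)) + K(w) = (86 + 209*1) + 4*131**2 = (86 + 209) + 4*17161 = 295 + 68644 = 68939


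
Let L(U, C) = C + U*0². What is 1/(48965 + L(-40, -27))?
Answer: 1/48938 ≈ 2.0434e-5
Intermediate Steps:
L(U, C) = C (L(U, C) = C + U*0 = C + 0 = C)
1/(48965 + L(-40, -27)) = 1/(48965 - 27) = 1/48938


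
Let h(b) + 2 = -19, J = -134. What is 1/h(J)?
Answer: -1/21 ≈ -0.047619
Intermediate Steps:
h(b) = -21 (h(b) = -2 - 19 = -21)
1/h(J) = 1/(-21) = -1/21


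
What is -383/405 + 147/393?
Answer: -30328/53055 ≈ -0.57163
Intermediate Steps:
-383/405 + 147/393 = -383*1/405 + 147*(1/393) = -383/405 + 49/131 = -30328/53055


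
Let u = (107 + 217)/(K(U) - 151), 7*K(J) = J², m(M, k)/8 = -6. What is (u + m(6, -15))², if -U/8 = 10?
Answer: 7179511824/3171961 ≈ 2263.4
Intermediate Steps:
U = -80 (U = -8*10 = -80)
m(M, k) = -48 (m(M, k) = 8*(-6) = -48)
K(J) = J²/7
u = 756/1781 (u = (107 + 217)/((⅐)*(-80)² - 151) = 324/((⅐)*6400 - 151) = 324/(6400/7 - 151) = 324/(5343/7) = 324*(7/5343) = 756/1781 ≈ 0.42448)
(u + m(6, -15))² = (756/1781 - 48)² = (-84732/1781)² = 7179511824/3171961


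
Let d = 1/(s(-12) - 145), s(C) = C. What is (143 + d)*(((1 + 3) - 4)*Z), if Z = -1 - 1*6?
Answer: 0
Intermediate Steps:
Z = -7 (Z = -1 - 6 = -7)
d = -1/157 (d = 1/(-12 - 145) = 1/(-157) = -1/157 ≈ -0.0063694)
(143 + d)*(((1 + 3) - 4)*Z) = (143 - 1/157)*(((1 + 3) - 4)*(-7)) = 22450*((4 - 4)*(-7))/157 = 22450*(0*(-7))/157 = (22450/157)*0 = 0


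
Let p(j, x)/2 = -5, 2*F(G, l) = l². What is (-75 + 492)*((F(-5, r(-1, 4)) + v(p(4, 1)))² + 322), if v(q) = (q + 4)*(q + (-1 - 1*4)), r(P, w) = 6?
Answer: 4998162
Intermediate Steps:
F(G, l) = l²/2
p(j, x) = -10 (p(j, x) = 2*(-5) = -10)
v(q) = (-5 + q)*(4 + q) (v(q) = (4 + q)*(q + (-1 - 4)) = (4 + q)*(q - 5) = (4 + q)*(-5 + q) = (-5 + q)*(4 + q))
(-75 + 492)*((F(-5, r(-1, 4)) + v(p(4, 1)))² + 322) = (-75 + 492)*(((½)*6² + (-20 + (-10)² - 1*(-10)))² + 322) = 417*(((½)*36 + (-20 + 100 + 10))² + 322) = 417*((18 + 90)² + 322) = 417*(108² + 322) = 417*(11664 + 322) = 417*11986 = 4998162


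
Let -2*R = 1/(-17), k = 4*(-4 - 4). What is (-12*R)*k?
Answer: 192/17 ≈ 11.294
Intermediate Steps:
k = -32 (k = 4*(-8) = -32)
R = 1/34 (R = -½/(-17) = -½*(-1/17) = 1/34 ≈ 0.029412)
(-12*R)*k = -12*1/34*(-32) = -6/17*(-32) = 192/17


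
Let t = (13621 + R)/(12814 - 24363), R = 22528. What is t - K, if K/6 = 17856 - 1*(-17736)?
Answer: -2466348197/11549 ≈ -2.1356e+5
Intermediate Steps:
K = 213552 (K = 6*(17856 - 1*(-17736)) = 6*(17856 + 17736) = 6*35592 = 213552)
t = -36149/11549 (t = (13621 + 22528)/(12814 - 24363) = 36149/(-11549) = 36149*(-1/11549) = -36149/11549 ≈ -3.1301)
t - K = -36149/11549 - 1*213552 = -36149/11549 - 213552 = -2466348197/11549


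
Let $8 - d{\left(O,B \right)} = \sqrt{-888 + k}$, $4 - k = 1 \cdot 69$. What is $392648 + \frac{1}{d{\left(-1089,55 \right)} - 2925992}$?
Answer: $\frac{3361609664502249448}{8561382369209} + \frac{i \sqrt{953}}{8561382369209} \approx 3.9265 \cdot 10^{5} + 3.6058 \cdot 10^{-12} i$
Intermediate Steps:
$k = -65$ ($k = 4 - 1 \cdot 69 = 4 - 69 = -65$)
$d{\left(O,B \right)} = 8 - i \sqrt{953}$ ($d{\left(O,B \right)} = 8 - \sqrt{-888 - 65} = 8 - \sqrt{-953} = 8 - i \sqrt{953}$)
$392648 + \frac{1}{d{\left(-1089,55 \right)} - 2925992} = 392648 + \frac{1}{\left(8 - i \sqrt{953}\right) - 2925992} = 392648 + \frac{1}{-2925984 - i \sqrt{953}}$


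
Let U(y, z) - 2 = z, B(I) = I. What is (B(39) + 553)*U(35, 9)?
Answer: 6512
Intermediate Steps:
U(y, z) = 2 + z
(B(39) + 553)*U(35, 9) = (39 + 553)*(2 + 9) = 592*11 = 6512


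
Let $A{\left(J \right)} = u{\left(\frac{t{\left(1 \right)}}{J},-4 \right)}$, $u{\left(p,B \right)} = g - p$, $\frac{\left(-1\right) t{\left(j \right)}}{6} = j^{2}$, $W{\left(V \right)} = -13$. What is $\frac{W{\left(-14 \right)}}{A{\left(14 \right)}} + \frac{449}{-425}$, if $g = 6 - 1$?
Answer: $- \frac{55737}{16150} \approx -3.4512$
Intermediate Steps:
$t{\left(j \right)} = - 6 j^{2}$
$g = 5$ ($g = 6 - 1 = 5$)
$u{\left(p,B \right)} = 5 - p$
$A{\left(J \right)} = 5 + \frac{6}{J}$ ($A{\left(J \right)} = 5 - \frac{\left(-6\right) 1^{2}}{J} = 5 - \frac{\left(-6\right) 1}{J} = 5 - - \frac{6}{J} = 5 + \frac{6}{J}$)
$\frac{W{\left(-14 \right)}}{A{\left(14 \right)}} + \frac{449}{-425} = - \frac{13}{5 + \frac{6}{14}} + \frac{449}{-425} = - \frac{13}{5 + 6 \cdot \frac{1}{14}} + 449 \left(- \frac{1}{425}\right) = - \frac{13}{5 + \frac{3}{7}} - \frac{449}{425} = - \frac{13}{\frac{38}{7}} - \frac{449}{425} = \left(-13\right) \frac{7}{38} - \frac{449}{425} = - \frac{91}{38} - \frac{449}{425} = - \frac{55737}{16150}$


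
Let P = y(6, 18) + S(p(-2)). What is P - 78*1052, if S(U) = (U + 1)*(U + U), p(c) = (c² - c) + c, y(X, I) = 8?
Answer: -82008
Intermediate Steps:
p(c) = c²
S(U) = 2*U*(1 + U) (S(U) = (1 + U)*(2*U) = 2*U*(1 + U))
P = 48 (P = 8 + 2*(-2)²*(1 + (-2)²) = 8 + 2*4*(1 + 4) = 8 + 2*4*5 = 8 + 40 = 48)
P - 78*1052 = 48 - 78*1052 = 48 - 82056 = -82008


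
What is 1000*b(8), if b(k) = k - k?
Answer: 0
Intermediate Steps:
b(k) = 0
1000*b(8) = 1000*0 = 0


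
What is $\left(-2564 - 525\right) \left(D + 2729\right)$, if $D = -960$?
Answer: $-5464441$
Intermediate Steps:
$\left(-2564 - 525\right) \left(D + 2729\right) = \left(-2564 - 525\right) \left(-960 + 2729\right) = \left(-3089\right) 1769 = -5464441$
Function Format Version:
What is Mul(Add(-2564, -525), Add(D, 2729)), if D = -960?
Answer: -5464441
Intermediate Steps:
Mul(Add(-2564, -525), Add(D, 2729)) = Mul(Add(-2564, -525), Add(-960, 2729)) = Mul(-3089, 1769) = -5464441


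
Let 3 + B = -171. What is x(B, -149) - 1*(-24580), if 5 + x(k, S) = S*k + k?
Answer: 50327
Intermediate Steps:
B = -174 (B = -3 - 171 = -174)
x(k, S) = -5 + k + S*k (x(k, S) = -5 + (S*k + k) = -5 + (k + S*k) = -5 + k + S*k)
x(B, -149) - 1*(-24580) = (-5 - 174 - 149*(-174)) - 1*(-24580) = (-5 - 174 + 25926) + 24580 = 25747 + 24580 = 50327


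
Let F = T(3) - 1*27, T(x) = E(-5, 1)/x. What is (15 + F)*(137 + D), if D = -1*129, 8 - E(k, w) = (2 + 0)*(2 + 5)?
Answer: -112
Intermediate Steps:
E(k, w) = -6 (E(k, w) = 8 - (2 + 0)*(2 + 5) = 8 - 2*7 = 8 - 1*14 = 8 - 14 = -6)
T(x) = -6/x
D = -129
F = -29 (F = -6/3 - 1*27 = -6*1/3 - 27 = -2 - 27 = -29)
(15 + F)*(137 + D) = (15 - 29)*(137 - 129) = -14*8 = -112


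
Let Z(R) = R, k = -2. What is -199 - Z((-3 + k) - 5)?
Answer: -189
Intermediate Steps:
-199 - Z((-3 + k) - 5) = -199 - ((-3 - 2) - 5) = -199 - (-5 - 5) = -199 - 1*(-10) = -199 + 10 = -189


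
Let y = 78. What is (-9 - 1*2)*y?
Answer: -858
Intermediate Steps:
(-9 - 1*2)*y = (-9 - 1*2)*78 = (-9 - 2)*78 = -11*78 = -858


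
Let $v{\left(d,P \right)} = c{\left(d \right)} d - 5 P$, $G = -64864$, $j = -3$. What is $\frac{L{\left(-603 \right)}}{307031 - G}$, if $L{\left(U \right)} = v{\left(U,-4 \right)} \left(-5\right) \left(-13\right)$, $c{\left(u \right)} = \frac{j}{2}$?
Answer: $\frac{24037}{148758} \approx 0.16158$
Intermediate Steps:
$c{\left(u \right)} = - \frac{3}{2}$
$v{\left(d,P \right)} = - 5 P - \frac{3 d}{2}$ ($v{\left(d,P \right)} = - \frac{3 d}{2} - 5 P = - 5 P - \frac{3 d}{2}$)
$L{\left(U \right)} = 1300 - \frac{195 U}{2}$ ($L{\left(U \right)} = \left(\left(-5\right) \left(-4\right) - \frac{3 U}{2}\right) \left(-5\right) \left(-13\right) = \left(20 - \frac{3 U}{2}\right) \left(-5\right) \left(-13\right) = \left(-100 + \frac{15 U}{2}\right) \left(-13\right) = 1300 - \frac{195 U}{2}$)
$\frac{L{\left(-603 \right)}}{307031 - G} = \frac{1300 - - \frac{117585}{2}}{307031 - -64864} = \frac{1300 + \frac{117585}{2}}{307031 + 64864} = \frac{120185}{2 \cdot 371895} = \frac{120185}{2} \cdot \frac{1}{371895} = \frac{24037}{148758}$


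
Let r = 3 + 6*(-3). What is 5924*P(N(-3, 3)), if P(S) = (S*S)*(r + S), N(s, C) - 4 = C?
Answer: -2322208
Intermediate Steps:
N(s, C) = 4 + C
r = -15 (r = 3 - 18 = -15)
P(S) = S²*(-15 + S) (P(S) = (S*S)*(-15 + S) = S²*(-15 + S))
5924*P(N(-3, 3)) = 5924*((4 + 3)²*(-15 + (4 + 3))) = 5924*(7²*(-15 + 7)) = 5924*(49*(-8)) = 5924*(-392) = -2322208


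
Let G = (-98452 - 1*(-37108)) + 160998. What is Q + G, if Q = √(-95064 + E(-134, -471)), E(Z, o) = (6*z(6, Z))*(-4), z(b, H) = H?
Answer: 99654 + 2*I*√22962 ≈ 99654.0 + 303.06*I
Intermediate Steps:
E(Z, o) = -24*Z (E(Z, o) = (6*Z)*(-4) = -24*Z)
G = 99654 (G = (-98452 + 37108) + 160998 = -61344 + 160998 = 99654)
Q = 2*I*√22962 (Q = √(-95064 - 24*(-134)) = √(-95064 + 3216) = √(-91848) = 2*I*√22962 ≈ 303.06*I)
Q + G = 2*I*√22962 + 99654 = 99654 + 2*I*√22962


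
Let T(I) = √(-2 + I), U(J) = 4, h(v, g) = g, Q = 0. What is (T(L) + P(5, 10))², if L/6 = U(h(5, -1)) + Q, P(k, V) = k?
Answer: (5 + √22)² ≈ 93.904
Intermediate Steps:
L = 24 (L = 6*(4 + 0) = 6*4 = 24)
(T(L) + P(5, 10))² = (√(-2 + 24) + 5)² = (√22 + 5)² = (5 + √22)²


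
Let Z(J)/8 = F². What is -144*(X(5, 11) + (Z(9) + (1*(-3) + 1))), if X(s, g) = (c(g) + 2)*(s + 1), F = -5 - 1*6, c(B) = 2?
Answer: -142560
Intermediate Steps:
F = -11 (F = -5 - 6 = -11)
X(s, g) = 4 + 4*s (X(s, g) = (2 + 2)*(s + 1) = 4*(1 + s) = 4 + 4*s)
Z(J) = 968 (Z(J) = 8*(-11)² = 8*121 = 968)
-144*(X(5, 11) + (Z(9) + (1*(-3) + 1))) = -144*((4 + 4*5) + (968 + (1*(-3) + 1))) = -144*((4 + 20) + (968 + (-3 + 1))) = -144*(24 + (968 - 2)) = -144*(24 + 966) = -144*990 = -142560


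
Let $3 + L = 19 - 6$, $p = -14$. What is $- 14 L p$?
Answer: $1960$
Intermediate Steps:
$L = 10$ ($L = -3 + \left(19 - 6\right) = -3 + 13 = 10$)
$- 14 L p = \left(-14\right) 10 \left(-14\right) = \left(-140\right) \left(-14\right) = 1960$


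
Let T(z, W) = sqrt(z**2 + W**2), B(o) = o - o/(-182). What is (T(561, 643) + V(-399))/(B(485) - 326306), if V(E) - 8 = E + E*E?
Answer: -28903420/59298937 - 182*sqrt(728170)/59298937 ≈ -0.49004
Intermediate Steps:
B(o) = 183*o/182 (B(o) = o - o*(-1)/182 = o - (-1)*o/182 = o + o/182 = 183*o/182)
T(z, W) = sqrt(W**2 + z**2)
V(E) = 8 + E + E**2 (V(E) = 8 + (E + E*E) = 8 + (E + E**2) = 8 + E + E**2)
(T(561, 643) + V(-399))/(B(485) - 326306) = (sqrt(643**2 + 561**2) + (8 - 399 + (-399)**2))/((183/182)*485 - 326306) = (sqrt(413449 + 314721) + (8 - 399 + 159201))/(88755/182 - 326306) = (sqrt(728170) + 158810)/(-59298937/182) = (158810 + sqrt(728170))*(-182/59298937) = -28903420/59298937 - 182*sqrt(728170)/59298937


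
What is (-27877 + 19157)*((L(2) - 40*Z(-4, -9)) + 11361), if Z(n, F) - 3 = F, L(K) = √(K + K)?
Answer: -101178160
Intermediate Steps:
L(K) = √2*√K (L(K) = √(2*K) = √2*√K)
Z(n, F) = 3 + F
(-27877 + 19157)*((L(2) - 40*Z(-4, -9)) + 11361) = (-27877 + 19157)*((√2*√2 - 40*(3 - 9)) + 11361) = -8720*((2 - 40*(-6)) + 11361) = -8720*((2 + 240) + 11361) = -8720*(242 + 11361) = -8720*11603 = -101178160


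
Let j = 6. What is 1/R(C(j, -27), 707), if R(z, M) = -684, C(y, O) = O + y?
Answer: -1/684 ≈ -0.0014620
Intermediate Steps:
1/R(C(j, -27), 707) = 1/(-684) = -1/684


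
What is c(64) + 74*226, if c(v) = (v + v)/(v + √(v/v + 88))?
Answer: 67021260/4007 - 128*√89/4007 ≈ 16726.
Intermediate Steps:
c(v) = 2*v/(v + √89) (c(v) = (2*v)/(v + √(1 + 88)) = (2*v)/(v + √89) = 2*v/(v + √89))
c(64) + 74*226 = 2*64/(64 + √89) + 74*226 = 128/(64 + √89) + 16724 = 16724 + 128/(64 + √89)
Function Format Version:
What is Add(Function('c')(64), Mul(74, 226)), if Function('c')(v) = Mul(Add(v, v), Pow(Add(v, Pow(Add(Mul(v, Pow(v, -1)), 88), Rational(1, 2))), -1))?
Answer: Add(Rational(67021260, 4007), Mul(Rational(-128, 4007), Pow(89, Rational(1, 2)))) ≈ 16726.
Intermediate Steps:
Function('c')(v) = Mul(2, v, Pow(Add(v, Pow(89, Rational(1, 2))), -1)) (Function('c')(v) = Mul(Mul(2, v), Pow(Add(v, Pow(Add(1, 88), Rational(1, 2))), -1)) = Mul(Mul(2, v), Pow(Add(v, Pow(89, Rational(1, 2))), -1)) = Mul(2, v, Pow(Add(v, Pow(89, Rational(1, 2))), -1)))
Add(Function('c')(64), Mul(74, 226)) = Add(Mul(2, 64, Pow(Add(64, Pow(89, Rational(1, 2))), -1)), Mul(74, 226)) = Add(Mul(128, Pow(Add(64, Pow(89, Rational(1, 2))), -1)), 16724) = Add(16724, Mul(128, Pow(Add(64, Pow(89, Rational(1, 2))), -1)))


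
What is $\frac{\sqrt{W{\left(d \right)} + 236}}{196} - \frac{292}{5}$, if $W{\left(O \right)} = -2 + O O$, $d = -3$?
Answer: $- \frac{292}{5} + \frac{9 \sqrt{3}}{196} \approx -58.32$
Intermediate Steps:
$W{\left(O \right)} = -2 + O^{2}$
$\frac{\sqrt{W{\left(d \right)} + 236}}{196} - \frac{292}{5} = \frac{\sqrt{\left(-2 + \left(-3\right)^{2}\right) + 236}}{196} - \frac{292}{5} = \sqrt{\left(-2 + 9\right) + 236} \cdot \frac{1}{196} - \frac{292}{5} = \sqrt{7 + 236} \cdot \frac{1}{196} - \frac{292}{5} = \sqrt{243} \cdot \frac{1}{196} - \frac{292}{5} = 9 \sqrt{3} \cdot \frac{1}{196} - \frac{292}{5} = \frac{9 \sqrt{3}}{196} - \frac{292}{5} = - \frac{292}{5} + \frac{9 \sqrt{3}}{196}$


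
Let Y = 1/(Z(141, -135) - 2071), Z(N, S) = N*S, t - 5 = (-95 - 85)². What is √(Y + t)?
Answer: √14435236141474/21106 ≈ 180.01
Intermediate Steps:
t = 32405 (t = 5 + (-95 - 85)² = 5 + (-180)² = 5 + 32400 = 32405)
Y = -1/21106 (Y = 1/(141*(-135) - 2071) = 1/(-19035 - 2071) = 1/(-21106) = -1/21106 ≈ -4.7380e-5)
√(Y + t) = √(-1/21106 + 32405) = √(683939929/21106) = √14435236141474/21106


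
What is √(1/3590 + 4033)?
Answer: 21*√117863290/3590 ≈ 63.506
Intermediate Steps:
√(1/3590 + 4033) = √(14478471/3590) = 21*√117863290/3590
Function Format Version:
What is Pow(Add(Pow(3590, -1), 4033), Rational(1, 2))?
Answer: Mul(Rational(21, 3590), Pow(117863290, Rational(1, 2))) ≈ 63.506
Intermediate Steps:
Pow(Add(Pow(3590, -1), 4033), Rational(1, 2)) = Pow(Add(Rational(1, 3590), 4033), Rational(1, 2)) = Pow(Rational(14478471, 3590), Rational(1, 2)) = Mul(Rational(21, 3590), Pow(117863290, Rational(1, 2)))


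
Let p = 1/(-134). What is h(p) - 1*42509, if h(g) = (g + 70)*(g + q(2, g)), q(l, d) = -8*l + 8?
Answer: -773355271/17956 ≈ -43069.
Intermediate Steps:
q(l, d) = 8 - 8*l
p = -1/134 ≈ -0.0074627
h(g) = (-8 + g)*(70 + g) (h(g) = (g + 70)*(g + (8 - 8*2)) = (70 + g)*(g + (8 - 16)) = (70 + g)*(g - 8) = (70 + g)*(-8 + g) = (-8 + g)*(70 + g))
h(p) - 1*42509 = (-560 + (-1/134)² + 62*(-1/134)) - 1*42509 = (-560 + 1/17956 - 31/67) - 42509 = -10063667/17956 - 42509 = -773355271/17956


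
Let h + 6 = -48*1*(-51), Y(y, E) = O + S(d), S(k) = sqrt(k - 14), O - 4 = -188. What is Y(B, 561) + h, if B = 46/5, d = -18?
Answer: 2258 + 4*I*sqrt(2) ≈ 2258.0 + 5.6569*I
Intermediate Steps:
O = -184 (O = 4 - 188 = -184)
B = 46/5 (B = 46*(1/5) = 46/5 ≈ 9.2000)
S(k) = sqrt(-14 + k)
Y(y, E) = -184 + 4*I*sqrt(2) (Y(y, E) = -184 + sqrt(-14 - 18) = -184 + sqrt(-32) = -184 + 4*I*sqrt(2))
h = 2442 (h = -6 - 48*1*(-51) = -6 - 48*(-51) = -6 + 2448 = 2442)
Y(B, 561) + h = (-184 + 4*I*sqrt(2)) + 2442 = 2258 + 4*I*sqrt(2)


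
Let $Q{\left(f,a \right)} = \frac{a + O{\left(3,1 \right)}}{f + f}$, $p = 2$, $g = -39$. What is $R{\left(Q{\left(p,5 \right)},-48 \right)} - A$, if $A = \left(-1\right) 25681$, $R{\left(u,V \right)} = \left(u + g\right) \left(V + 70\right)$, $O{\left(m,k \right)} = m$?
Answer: $24867$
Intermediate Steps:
$Q{\left(f,a \right)} = \frac{3 + a}{2 f}$ ($Q{\left(f,a \right)} = \frac{a + 3}{f + f} = \frac{3 + a}{2 f}$)
$R{\left(u,V \right)} = \left(-39 + u\right) \left(70 + V\right)$ ($R{\left(u,V \right)} = \left(u - 39\right) \left(V + 70\right) = \left(-39 + u\right) \left(70 + V\right)$)
$A = -25681$
$R{\left(Q{\left(p,5 \right)},-48 \right)} - A = \left(-2730 - -1872 + 70 \frac{3 + 5}{2 \cdot 2} - 48 \frac{3 + 5}{2 \cdot 2}\right) - -25681 = \left(-2730 + 1872 + 70 \cdot \frac{1}{2} \cdot \frac{1}{2} \cdot 8 - 48 \cdot \frac{1}{2} \cdot \frac{1}{2} \cdot 8\right) + 25681 = \left(-2730 + 1872 + 70 \cdot 2 - 96\right) + 25681 = \left(-2730 + 1872 + 140 - 96\right) + 25681 = -814 + 25681 = 24867$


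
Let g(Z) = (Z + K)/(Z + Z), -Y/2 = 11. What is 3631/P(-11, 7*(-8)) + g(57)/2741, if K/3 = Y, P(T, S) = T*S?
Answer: 189097925/32080664 ≈ 5.8945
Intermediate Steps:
Y = -22 (Y = -2*11 = -22)
P(T, S) = S*T
K = -66 (K = 3*(-22) = -66)
g(Z) = (-66 + Z)/(2*Z) (g(Z) = (Z - 66)/(Z + Z) = (-66 + Z)/((2*Z)) = (-66 + Z)*(1/(2*Z)) = (-66 + Z)/(2*Z))
3631/P(-11, 7*(-8)) + g(57)/2741 = 3631/(((7*(-8))*(-11))) + ((1/2)*(-66 + 57)/57)/2741 = 3631/((-56*(-11))) + ((1/2)*(1/57)*(-9))*(1/2741) = 3631/616 - 3/38*1/2741 = 3631*(1/616) - 3/104158 = 3631/616 - 3/104158 = 189097925/32080664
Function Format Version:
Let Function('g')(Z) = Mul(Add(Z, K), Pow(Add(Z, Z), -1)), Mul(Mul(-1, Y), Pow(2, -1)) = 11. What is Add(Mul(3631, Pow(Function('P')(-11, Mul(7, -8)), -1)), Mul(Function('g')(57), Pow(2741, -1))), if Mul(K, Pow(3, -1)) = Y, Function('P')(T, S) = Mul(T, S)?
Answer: Rational(189097925, 32080664) ≈ 5.8945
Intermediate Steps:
Y = -22 (Y = Mul(-2, 11) = -22)
Function('P')(T, S) = Mul(S, T)
K = -66 (K = Mul(3, -22) = -66)
Function('g')(Z) = Mul(Rational(1, 2), Pow(Z, -1), Add(-66, Z)) (Function('g')(Z) = Mul(Add(Z, -66), Pow(Add(Z, Z), -1)) = Mul(Add(-66, Z), Pow(Mul(2, Z), -1)) = Mul(Add(-66, Z), Mul(Rational(1, 2), Pow(Z, -1))) = Mul(Rational(1, 2), Pow(Z, -1), Add(-66, Z)))
Add(Mul(3631, Pow(Function('P')(-11, Mul(7, -8)), -1)), Mul(Function('g')(57), Pow(2741, -1))) = Add(Mul(3631, Pow(Mul(Mul(7, -8), -11), -1)), Mul(Mul(Rational(1, 2), Pow(57, -1), Add(-66, 57)), Pow(2741, -1))) = Add(Mul(3631, Pow(Mul(-56, -11), -1)), Mul(Mul(Rational(1, 2), Rational(1, 57), -9), Rational(1, 2741))) = Add(Mul(3631, Pow(616, -1)), Mul(Rational(-3, 38), Rational(1, 2741))) = Add(Mul(3631, Rational(1, 616)), Rational(-3, 104158)) = Add(Rational(3631, 616), Rational(-3, 104158)) = Rational(189097925, 32080664)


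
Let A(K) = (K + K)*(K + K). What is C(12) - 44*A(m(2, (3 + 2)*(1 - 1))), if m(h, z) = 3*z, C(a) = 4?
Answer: 4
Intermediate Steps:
A(K) = 4*K**2 (A(K) = (2*K)*(2*K) = 4*K**2)
C(12) - 44*A(m(2, (3 + 2)*(1 - 1))) = 4 - 176*(3*((3 + 2)*(1 - 1)))**2 = 4 - 176*(3*(5*0))**2 = 4 - 176*(3*0)**2 = 4 - 176*0**2 = 4 - 176*0 = 4 - 44*0 = 4 + 0 = 4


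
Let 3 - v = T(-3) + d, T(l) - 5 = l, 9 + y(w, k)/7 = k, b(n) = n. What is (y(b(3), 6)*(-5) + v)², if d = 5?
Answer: 10201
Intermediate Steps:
y(w, k) = -63 + 7*k
T(l) = 5 + l
v = -4 (v = 3 - ((5 - 3) + 5) = 3 - (2 + 5) = 3 - 1*7 = 3 - 7 = -4)
(y(b(3), 6)*(-5) + v)² = ((-63 + 7*6)*(-5) - 4)² = ((-63 + 42)*(-5) - 4)² = (-21*(-5) - 4)² = (105 - 4)² = 101² = 10201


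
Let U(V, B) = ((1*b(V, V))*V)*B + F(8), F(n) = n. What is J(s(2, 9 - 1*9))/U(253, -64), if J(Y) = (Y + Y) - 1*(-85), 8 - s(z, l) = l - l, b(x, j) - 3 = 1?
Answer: -101/64760 ≈ -0.0015596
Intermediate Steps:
b(x, j) = 4 (b(x, j) = 3 + 1 = 4)
s(z, l) = 8 (s(z, l) = 8 - (l - l) = 8 - 1*0 = 8 + 0 = 8)
U(V, B) = 8 + 4*B*V (U(V, B) = ((1*4)*V)*B + 8 = (4*V)*B + 8 = 4*B*V + 8 = 8 + 4*B*V)
J(Y) = 85 + 2*Y (J(Y) = 2*Y + 85 = 85 + 2*Y)
J(s(2, 9 - 1*9))/U(253, -64) = (85 + 2*8)/(8 + 4*(-64)*253) = (85 + 16)/(8 - 64768) = 101/(-64760) = 101*(-1/64760) = -101/64760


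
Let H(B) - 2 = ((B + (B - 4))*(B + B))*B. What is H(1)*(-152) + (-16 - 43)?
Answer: 245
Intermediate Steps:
H(B) = 2 + 2*B²*(-4 + 2*B) (H(B) = 2 + ((B + (B - 4))*(B + B))*B = 2 + ((B + (-4 + B))*(2*B))*B = 2 + ((-4 + 2*B)*(2*B))*B = 2 + (2*B*(-4 + 2*B))*B = 2 + 2*B²*(-4 + 2*B))
H(1)*(-152) + (-16 - 43) = (2 - 8*1² + 4*1³)*(-152) + (-16 - 43) = (2 - 8*1 + 4*1)*(-152) - 59 = (2 - 8 + 4)*(-152) - 59 = -2*(-152) - 59 = 304 - 59 = 245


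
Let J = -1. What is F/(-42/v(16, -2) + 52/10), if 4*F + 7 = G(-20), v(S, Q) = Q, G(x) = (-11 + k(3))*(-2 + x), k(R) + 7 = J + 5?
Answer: 1505/524 ≈ 2.8721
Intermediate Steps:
k(R) = -3 (k(R) = -7 + (-1 + 5) = -7 + 4 = -3)
G(x) = 28 - 14*x (G(x) = (-11 - 3)*(-2 + x) = -14*(-2 + x) = 28 - 14*x)
F = 301/4 (F = -7/4 + (28 - 14*(-20))/4 = -7/4 + (28 + 280)/4 = -7/4 + (¼)*308 = -7/4 + 77 = 301/4 ≈ 75.250)
F/(-42/v(16, -2) + 52/10) = 301/(4*(-42/(-2) + 52/10)) = 301/(4*(-42*(-½) + 52*(⅒))) = 301/(4*(21 + 26/5)) = 301/(4*(131/5)) = (301/4)*(5/131) = 1505/524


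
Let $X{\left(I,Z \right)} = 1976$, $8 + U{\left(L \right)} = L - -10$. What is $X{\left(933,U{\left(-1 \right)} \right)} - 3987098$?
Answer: $-3985122$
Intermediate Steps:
$U{\left(L \right)} = 2 + L$ ($U{\left(L \right)} = -8 + \left(L - -10\right) = -8 + \left(L + 10\right) = -8 + \left(10 + L\right) = 2 + L$)
$X{\left(933,U{\left(-1 \right)} \right)} - 3987098 = 1976 - 3987098 = -3985122$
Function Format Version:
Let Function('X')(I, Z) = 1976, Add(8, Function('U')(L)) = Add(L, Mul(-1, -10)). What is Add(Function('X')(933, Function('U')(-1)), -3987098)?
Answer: -3985122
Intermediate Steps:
Function('U')(L) = Add(2, L) (Function('U')(L) = Add(-8, Add(L, Mul(-1, -10))) = Add(-8, Add(L, 10)) = Add(-8, Add(10, L)) = Add(2, L))
Add(Function('X')(933, Function('U')(-1)), -3987098) = Add(1976, -3987098) = -3985122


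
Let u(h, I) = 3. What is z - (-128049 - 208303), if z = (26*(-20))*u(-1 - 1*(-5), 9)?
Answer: 334792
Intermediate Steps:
z = -1560 (z = (26*(-20))*3 = -520*3 = -1560)
z - (-128049 - 208303) = -1560 - (-128049 - 208303) = -1560 - 1*(-336352) = -1560 + 336352 = 334792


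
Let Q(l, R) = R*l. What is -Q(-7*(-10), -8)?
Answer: 560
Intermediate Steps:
-Q(-7*(-10), -8) = -(-8)*(-7*(-10)) = -(-8)*70 = -1*(-560) = 560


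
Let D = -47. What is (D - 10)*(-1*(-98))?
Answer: -5586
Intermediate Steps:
(D - 10)*(-1*(-98)) = (-47 - 10)*(-1*(-98)) = -57*98 = -5586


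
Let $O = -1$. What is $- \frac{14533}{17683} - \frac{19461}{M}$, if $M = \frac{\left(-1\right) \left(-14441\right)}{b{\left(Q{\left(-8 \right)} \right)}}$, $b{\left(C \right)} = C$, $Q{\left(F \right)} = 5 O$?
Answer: $\frac{1510773262}{255360203} \approx 5.9162$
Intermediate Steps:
$Q{\left(F \right)} = -5$ ($Q{\left(F \right)} = 5 \left(-1\right) = -5$)
$M = - \frac{14441}{5}$ ($M = \frac{\left(-1\right) \left(-14441\right)}{-5} = 14441 \left(- \frac{1}{5}\right) = - \frac{14441}{5} \approx -2888.2$)
$- \frac{14533}{17683} - \frac{19461}{M} = - \frac{14533}{17683} - \frac{19461}{- \frac{14441}{5}} = \left(-14533\right) \frac{1}{17683} - - \frac{97305}{14441} = - \frac{14533}{17683} + \frac{97305}{14441} = \frac{1510773262}{255360203}$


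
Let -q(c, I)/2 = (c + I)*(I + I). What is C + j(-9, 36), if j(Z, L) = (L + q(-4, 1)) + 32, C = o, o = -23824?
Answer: -23744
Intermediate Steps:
C = -23824
q(c, I) = -4*I*(I + c) (q(c, I) = -2*(c + I)*(I + I) = -2*(I + c)*2*I = -4*I*(I + c))
j(Z, L) = 44 + L (j(Z, L) = (L - 4*1*(1 - 4)) + 32 = (L - 4*1*(-3)) + 32 = (L + 12) + 32 = (12 + L) + 32 = 44 + L)
C + j(-9, 36) = -23824 + (44 + 36) = -23824 + 80 = -23744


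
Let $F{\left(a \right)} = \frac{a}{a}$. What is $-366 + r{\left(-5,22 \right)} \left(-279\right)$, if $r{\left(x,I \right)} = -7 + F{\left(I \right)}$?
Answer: $1308$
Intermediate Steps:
$F{\left(a \right)} = 1$
$r{\left(x,I \right)} = -6$ ($r{\left(x,I \right)} = -7 + 1 = -6$)
$-366 + r{\left(-5,22 \right)} \left(-279\right) = -366 - -1674 = -366 + 1674 = 1308$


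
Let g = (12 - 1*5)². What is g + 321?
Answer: 370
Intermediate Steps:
g = 49 (g = (12 - 5)² = 7² = 49)
g + 321 = 49 + 321 = 370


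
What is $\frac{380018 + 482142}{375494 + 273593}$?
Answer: $\frac{862160}{649087} \approx 1.3283$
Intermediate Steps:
$\frac{380018 + 482142}{375494 + 273593} = \frac{862160}{649087}$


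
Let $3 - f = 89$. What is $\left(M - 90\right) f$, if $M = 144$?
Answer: $-4644$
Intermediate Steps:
$f = -86$ ($f = 3 - 89 = -86$)
$\left(M - 90\right) f = \left(144 - 90\right) \left(-86\right) = 54 \left(-86\right) = -4644$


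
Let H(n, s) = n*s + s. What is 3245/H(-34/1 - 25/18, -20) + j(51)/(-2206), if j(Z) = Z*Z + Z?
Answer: 4801035/1365514 ≈ 3.5159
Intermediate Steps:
H(n, s) = s + n*s
j(Z) = Z + Z² (j(Z) = Z² + Z = Z + Z²)
3245/H(-34/1 - 25/18, -20) + j(51)/(-2206) = 3245/((-20*(1 + (-34/1 - 25/18)))) + (51*(1 + 51))/(-2206) = 3245/((-20*(1 + (-34*1 - 25*1/18)))) + (51*52)*(-1/2206) = 3245/((-20*(1 + (-34 - 25/18)))) + 2652*(-1/2206) = 3245/((-20*(1 - 637/18))) - 1326/1103 = 3245/((-20*(-619/18))) - 1326/1103 = 3245/(6190/9) - 1326/1103 = 3245*(9/6190) - 1326/1103 = 5841/1238 - 1326/1103 = 4801035/1365514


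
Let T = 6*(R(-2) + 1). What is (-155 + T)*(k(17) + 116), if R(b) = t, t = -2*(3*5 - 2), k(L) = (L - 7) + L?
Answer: -43615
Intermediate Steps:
k(L) = -7 + 2*L (k(L) = (-7 + L) + L = -7 + 2*L)
t = -26 (t = -2*(15 - 2) = -2*13 = -26)
R(b) = -26
T = -150 (T = 6*(-26 + 1) = 6*(-25) = -150)
(-155 + T)*(k(17) + 116) = (-155 - 150)*((-7 + 2*17) + 116) = -305*((-7 + 34) + 116) = -305*(27 + 116) = -305*143 = -43615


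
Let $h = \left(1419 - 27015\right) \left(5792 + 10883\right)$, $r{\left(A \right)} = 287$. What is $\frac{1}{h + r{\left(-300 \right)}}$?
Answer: $- \frac{1}{426813013} \approx -2.3429 \cdot 10^{-9}$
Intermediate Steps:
$h = -426813300$ ($h = \left(-25596\right) 16675 = -426813300$)
$\frac{1}{h + r{\left(-300 \right)}} = \frac{1}{-426813300 + 287} = \frac{1}{-426813013} = - \frac{1}{426813013}$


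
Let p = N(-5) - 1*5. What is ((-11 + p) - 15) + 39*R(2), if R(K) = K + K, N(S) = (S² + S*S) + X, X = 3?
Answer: 178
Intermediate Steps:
N(S) = 3 + 2*S² (N(S) = (S² + S*S) + 3 = (S² + S²) + 3 = 2*S² + 3 = 3 + 2*S²)
p = 48 (p = (3 + 2*(-5)²) - 1*5 = (3 + 2*25) - 5 = (3 + 50) - 5 = 53 - 5 = 48)
R(K) = 2*K
((-11 + p) - 15) + 39*R(2) = ((-11 + 48) - 15) + 39*(2*2) = (37 - 15) + 39*4 = 22 + 156 = 178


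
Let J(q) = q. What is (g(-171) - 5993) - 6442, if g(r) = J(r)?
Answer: -12606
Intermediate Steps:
g(r) = r
(g(-171) - 5993) - 6442 = (-171 - 5993) - 6442 = -6164 - 6442 = -12606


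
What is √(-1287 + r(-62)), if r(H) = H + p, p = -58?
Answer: I*√1407 ≈ 37.51*I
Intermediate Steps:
r(H) = -58 + H (r(H) = H - 58 = -58 + H)
√(-1287 + r(-62)) = √(-1287 + (-58 - 62)) = √(-1287 - 120) = √(-1407) = I*√1407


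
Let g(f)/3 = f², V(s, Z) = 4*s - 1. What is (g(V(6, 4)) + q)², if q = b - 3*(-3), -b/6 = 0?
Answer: 2547216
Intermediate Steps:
b = 0 (b = -6*0 = 0)
V(s, Z) = -1 + 4*s
g(f) = 3*f²
q = 9 (q = 0 - 3*(-3) = 0 + 9 = 9)
(g(V(6, 4)) + q)² = (3*(-1 + 4*6)² + 9)² = (3*(-1 + 24)² + 9)² = (3*23² + 9)² = (3*529 + 9)² = (1587 + 9)² = 1596² = 2547216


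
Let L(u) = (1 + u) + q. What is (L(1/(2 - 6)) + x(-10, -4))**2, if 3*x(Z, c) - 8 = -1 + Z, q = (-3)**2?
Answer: 1225/16 ≈ 76.563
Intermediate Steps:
q = 9
x(Z, c) = 7/3 + Z/3 (x(Z, c) = 8/3 + (-1 + Z)/3 = 8/3 + (-1/3 + Z/3) = 7/3 + Z/3)
L(u) = 10 + u (L(u) = (1 + u) + 9 = 10 + u)
(L(1/(2 - 6)) + x(-10, -4))**2 = ((10 + 1/(2 - 6)) + (7/3 + (1/3)*(-10)))**2 = ((10 + 1/(-4)) + (7/3 - 10/3))**2 = ((10 - 1/4) - 1)**2 = (39/4 - 1)**2 = (35/4)**2 = 1225/16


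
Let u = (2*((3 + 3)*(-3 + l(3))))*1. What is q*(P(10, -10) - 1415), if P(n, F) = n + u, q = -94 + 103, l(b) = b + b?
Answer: -12321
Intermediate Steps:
l(b) = 2*b
q = 9
u = 36 (u = (2*((3 + 3)*(-3 + 2*3)))*1 = (2*(6*(-3 + 6)))*1 = (2*(6*3))*1 = (2*18)*1 = 36*1 = 36)
P(n, F) = 36 + n (P(n, F) = n + 36 = 36 + n)
q*(P(10, -10) - 1415) = 9*((36 + 10) - 1415) = 9*(46 - 1415) = 9*(-1369) = -12321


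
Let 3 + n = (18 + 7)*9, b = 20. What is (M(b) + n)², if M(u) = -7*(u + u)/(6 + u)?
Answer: 7540516/169 ≈ 44618.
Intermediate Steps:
n = 222 (n = -3 + (18 + 7)*9 = -3 + 25*9 = -3 + 225 = 222)
M(u) = -14*u/(6 + u) (M(u) = -7*2*u/(6 + u) = -14*u/(6 + u))
(M(b) + n)² = (-14*20/(6 + 20) + 222)² = (-14*20/26 + 222)² = (-14*20*1/26 + 222)² = (-140/13 + 222)² = (2746/13)² = 7540516/169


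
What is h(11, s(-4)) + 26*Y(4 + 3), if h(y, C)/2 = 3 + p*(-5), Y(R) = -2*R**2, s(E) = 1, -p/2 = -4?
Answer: -2622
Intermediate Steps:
p = 8 (p = -2*(-4) = 8)
h(y, C) = -74 (h(y, C) = 2*(3 + 8*(-5)) = 2*(3 - 40) = 2*(-37) = -74)
h(11, s(-4)) + 26*Y(4 + 3) = -74 + 26*(-2*(4 + 3)**2) = -74 + 26*(-2*7**2) = -74 + 26*(-2*49) = -74 + 26*(-98) = -74 - 2548 = -2622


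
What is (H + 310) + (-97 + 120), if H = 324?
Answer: 657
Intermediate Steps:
(H + 310) + (-97 + 120) = (324 + 310) + (-97 + 120) = 634 + 23 = 657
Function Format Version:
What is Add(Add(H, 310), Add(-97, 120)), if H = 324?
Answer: 657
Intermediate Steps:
Add(Add(H, 310), Add(-97, 120)) = Add(Add(324, 310), Add(-97, 120)) = Add(634, 23) = 657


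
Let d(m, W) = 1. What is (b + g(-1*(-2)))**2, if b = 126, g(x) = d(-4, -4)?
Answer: 16129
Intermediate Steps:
g(x) = 1
(b + g(-1*(-2)))**2 = (126 + 1)**2 = 127**2 = 16129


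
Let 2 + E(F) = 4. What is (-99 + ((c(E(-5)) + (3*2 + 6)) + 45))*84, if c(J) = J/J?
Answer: -3444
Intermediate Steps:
E(F) = 2 (E(F) = -2 + 4 = 2)
c(J) = 1
(-99 + ((c(E(-5)) + (3*2 + 6)) + 45))*84 = (-99 + ((1 + (3*2 + 6)) + 45))*84 = (-99 + ((1 + (6 + 6)) + 45))*84 = (-99 + ((1 + 12) + 45))*84 = (-99 + (13 + 45))*84 = (-99 + 58)*84 = -41*84 = -3444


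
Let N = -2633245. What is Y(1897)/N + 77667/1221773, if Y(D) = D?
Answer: 202198536034/3217227643385 ≈ 0.062849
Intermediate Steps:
Y(1897)/N + 77667/1221773 = 1897/(-2633245) + 77667/1221773 = 1897*(-1/2633245) + 77667*(1/1221773) = -1897/2633245 + 77667/1221773 = 202198536034/3217227643385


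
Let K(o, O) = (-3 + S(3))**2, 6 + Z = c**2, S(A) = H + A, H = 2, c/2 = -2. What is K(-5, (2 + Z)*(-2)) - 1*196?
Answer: -192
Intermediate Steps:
c = -4 (c = 2*(-2) = -4)
S(A) = 2 + A
Z = 10 (Z = -6 + (-4)**2 = -6 + 16 = 10)
K(o, O) = 4 (K(o, O) = (-3 + (2 + 3))**2 = (-3 + 5)**2 = 2**2 = 4)
K(-5, (2 + Z)*(-2)) - 1*196 = 4 - 1*196 = 4 - 196 = -192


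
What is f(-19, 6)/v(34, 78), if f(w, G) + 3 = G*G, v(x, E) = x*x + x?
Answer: 33/1190 ≈ 0.027731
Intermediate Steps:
v(x, E) = x + x**2 (v(x, E) = x**2 + x = x + x**2)
f(w, G) = -3 + G**2 (f(w, G) = -3 + G*G = -3 + G**2)
f(-19, 6)/v(34, 78) = (-3 + 6**2)/((34*(1 + 34))) = (-3 + 36)/((34*35)) = 33/1190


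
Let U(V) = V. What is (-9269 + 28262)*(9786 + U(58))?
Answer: 186967092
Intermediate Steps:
(-9269 + 28262)*(9786 + U(58)) = (-9269 + 28262)*(9786 + 58) = 18993*9844 = 186967092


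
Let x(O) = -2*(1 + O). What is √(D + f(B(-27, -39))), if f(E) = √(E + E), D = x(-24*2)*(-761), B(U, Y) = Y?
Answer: √(-71534 + I*√78) ≈ 0.017 + 267.46*I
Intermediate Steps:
x(O) = -2 - 2*O
D = -71534 (D = (-2 - (-48)*2)*(-761) = (-2 - 2*(-48))*(-761) = (-2 + 96)*(-761) = 94*(-761) = -71534)
f(E) = √2*√E (f(E) = √(2*E) = √2*√E)
√(D + f(B(-27, -39))) = √(-71534 + √2*√(-39)) = √(-71534 + √2*(I*√39)) = √(-71534 + I*√78)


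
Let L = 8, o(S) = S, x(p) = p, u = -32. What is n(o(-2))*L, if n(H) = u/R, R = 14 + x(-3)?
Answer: -256/11 ≈ -23.273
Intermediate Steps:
R = 11 (R = 14 - 3 = 11)
n(H) = -32/11
n(o(-2))*L = -32/11*8 = -256/11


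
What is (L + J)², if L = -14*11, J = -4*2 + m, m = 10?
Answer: 23104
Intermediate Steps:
J = 2 (J = -4*2 + 10 = -8 + 10 = 2)
L = -154
(L + J)² = (-154 + 2)² = (-152)² = 23104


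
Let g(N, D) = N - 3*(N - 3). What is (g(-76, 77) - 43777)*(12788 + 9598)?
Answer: -976387776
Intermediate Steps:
g(N, D) = 9 - 2*N (g(N, D) = N - 3*(-3 + N) = N + (9 - 3*N) = 9 - 2*N)
(g(-76, 77) - 43777)*(12788 + 9598) = ((9 - 2*(-76)) - 43777)*(12788 + 9598) = ((9 + 152) - 43777)*22386 = (161 - 43777)*22386 = -43616*22386 = -976387776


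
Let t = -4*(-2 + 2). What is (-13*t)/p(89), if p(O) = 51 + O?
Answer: 0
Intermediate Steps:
t = 0 (t = -4*0 = 0)
(-13*t)/p(89) = (-13*0)/(51 + 89) = 0/140 = 0*(1/140) = 0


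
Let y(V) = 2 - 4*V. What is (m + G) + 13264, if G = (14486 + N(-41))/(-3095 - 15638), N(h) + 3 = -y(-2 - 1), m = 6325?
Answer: 28226636/1441 ≈ 19588.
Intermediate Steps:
N(h) = -17 (N(h) = -3 - (2 - 4*(-2 - 1)) = -3 - (2 - 4*(-3)) = -3 - (2 + 12) = -3 - 1*14 = -3 - 14 = -17)
G = -1113/1441 (G = (14486 - 17)/(-3095 - 15638) = 14469/(-18733) = 14469*(-1/18733) = -1113/1441 ≈ -0.77238)
(m + G) + 13264 = (6325 - 1113/1441) + 13264 = 9113212/1441 + 13264 = 28226636/1441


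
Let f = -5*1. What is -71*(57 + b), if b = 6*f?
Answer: -1917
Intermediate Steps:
f = -5
b = -30 (b = 6*(-5) = -30)
-71*(57 + b) = -71*(57 - 30) = -71*27 = -1917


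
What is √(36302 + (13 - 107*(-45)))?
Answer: 3*√4570 ≈ 202.81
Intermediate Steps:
√(36302 + (13 - 107*(-45))) = √(36302 + (13 + 4815)) = √(36302 + 4828) = √41130 = 3*√4570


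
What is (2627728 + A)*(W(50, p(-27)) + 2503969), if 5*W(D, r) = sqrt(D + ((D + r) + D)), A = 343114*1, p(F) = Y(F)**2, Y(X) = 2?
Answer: 7438896271898 + 2970842*sqrt(154)/5 ≈ 7.4389e+12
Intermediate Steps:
p(F) = 4 (p(F) = 2**2 = 4)
A = 343114
W(D, r) = sqrt(r + 3*D)/5 (W(D, r) = sqrt(D + ((D + r) + D))/5 = sqrt(D + (r + 2*D))/5 = sqrt(r + 3*D)/5)
(2627728 + A)*(W(50, p(-27)) + 2503969) = (2627728 + 343114)*(sqrt(4 + 3*50)/5 + 2503969) = 2970842*(sqrt(4 + 150)/5 + 2503969) = 2970842*(sqrt(154)/5 + 2503969) = 2970842*(2503969 + sqrt(154)/5) = 7438896271898 + 2970842*sqrt(154)/5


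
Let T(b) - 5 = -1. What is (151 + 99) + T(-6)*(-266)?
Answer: -814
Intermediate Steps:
T(b) = 4 (T(b) = 5 - 1 = 4)
(151 + 99) + T(-6)*(-266) = (151 + 99) + 4*(-266) = 250 - 1064 = -814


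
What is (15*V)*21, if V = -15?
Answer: -4725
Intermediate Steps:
(15*V)*21 = (15*(-15))*21 = -225*21 = -4725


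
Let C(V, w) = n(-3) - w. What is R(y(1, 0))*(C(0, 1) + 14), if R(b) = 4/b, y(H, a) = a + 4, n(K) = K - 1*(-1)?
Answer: 11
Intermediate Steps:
n(K) = 1 + K (n(K) = K + 1 = 1 + K)
y(H, a) = 4 + a
C(V, w) = -2 - w (C(V, w) = (1 - 3) - w = -2 - w)
R(y(1, 0))*(C(0, 1) + 14) = (4/(4 + 0))*((-2 - 1*1) + 14) = (4/4)*((-2 - 1) + 14) = (4*(1/4))*(-3 + 14) = 1*11 = 11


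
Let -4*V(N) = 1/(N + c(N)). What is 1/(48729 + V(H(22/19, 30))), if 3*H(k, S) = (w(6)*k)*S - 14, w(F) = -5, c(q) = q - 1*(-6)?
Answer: 27160/1323479697 ≈ 2.0522e-5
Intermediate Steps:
c(q) = 6 + q (c(q) = q + 6 = 6 + q)
H(k, S) = -14/3 - 5*S*k/3 (H(k, S) = ((-5*k)*S - 14)/3 = (-5*S*k - 14)/3 = (-14 - 5*S*k)/3 = -14/3 - 5*S*k/3)
V(N) = -1/(4*(6 + 2*N)) (V(N) = -1/(4*(N + (6 + N))) = -1/(4*(6 + 2*N)))
1/(48729 + V(H(22/19, 30))) = 1/(48729 - 1/(24 + 8*(-14/3 - 5/3*30*22/19))) = 1/(48729 - 1/(24 + 8*(-14/3 - 1100/19))) = 1/(48729 - 1/(24 + 8*(-3566/57))) = 1/(48729 - 1/(24 - 28528/57)) = 1/(48729 - 1/(-27160/57)) = 1/(48729 - 1*(-57/27160)) = 1/(48729 + 57/27160) = 1/(1323479697/27160) = 27160/1323479697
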